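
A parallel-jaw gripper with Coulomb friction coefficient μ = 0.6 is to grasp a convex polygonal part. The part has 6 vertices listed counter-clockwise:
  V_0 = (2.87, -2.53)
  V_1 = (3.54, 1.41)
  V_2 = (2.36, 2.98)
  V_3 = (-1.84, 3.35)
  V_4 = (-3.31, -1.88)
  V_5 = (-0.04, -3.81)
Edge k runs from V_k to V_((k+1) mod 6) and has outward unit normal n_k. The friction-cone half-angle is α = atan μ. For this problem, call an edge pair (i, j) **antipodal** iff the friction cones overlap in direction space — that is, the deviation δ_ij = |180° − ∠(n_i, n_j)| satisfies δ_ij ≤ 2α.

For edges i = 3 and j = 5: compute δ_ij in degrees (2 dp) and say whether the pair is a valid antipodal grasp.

δ = 50.56°, valid

α = atan 0.6 = 30.96°;  2α = 61.93°
edge 3: e_3 = (-1.47, -5.23);  n_3 = (-0.9627, +0.2706)
edge 5: e_5 = (+2.91, +1.28);  n_5 = (+0.4026, -0.9154)
∠(n_3, n_5) = 129.44°
δ = |180° − 129.44°| = 50.56°
50.56° ≤ 2α = 61.93°  →  valid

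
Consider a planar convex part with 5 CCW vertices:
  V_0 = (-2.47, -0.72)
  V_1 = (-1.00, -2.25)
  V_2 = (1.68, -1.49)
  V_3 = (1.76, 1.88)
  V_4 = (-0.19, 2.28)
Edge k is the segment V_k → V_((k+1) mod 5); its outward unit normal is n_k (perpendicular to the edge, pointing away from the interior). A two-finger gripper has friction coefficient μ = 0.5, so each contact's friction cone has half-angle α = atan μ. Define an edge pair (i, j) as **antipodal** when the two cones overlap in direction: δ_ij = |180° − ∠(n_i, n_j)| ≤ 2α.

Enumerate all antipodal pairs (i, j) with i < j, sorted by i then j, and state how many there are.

α = atan 0.5 = 26.57°;  2α = 53.13°
n_0 = (-0.7211, -0.6928)
n_1 = (+0.2728, -0.9621)
n_2 = (+0.9997, -0.0237)
n_3 = (+0.2009, +0.9796)
n_4 = (-0.7962, +0.6051)
  (0,1): δ = 118.02°  ·
  (0,2): δ = 45.21°  ✓
  (0,3): δ = 34.55°  ✓
  (0,4): δ = 98.91°  ·
  (1,2): δ = 107.19°  ·
  (1,3): δ = 27.42°  ✓
  (1,4): δ = 36.93°  ✓
  (2,3): δ = 100.23°  ·
  (2,4): δ = 35.87°  ✓
  (3,4): δ = 115.64°  ·
antipodal pairs: 5

count = 5; pairs: (0,2), (0,3), (1,3), (1,4), (2,4)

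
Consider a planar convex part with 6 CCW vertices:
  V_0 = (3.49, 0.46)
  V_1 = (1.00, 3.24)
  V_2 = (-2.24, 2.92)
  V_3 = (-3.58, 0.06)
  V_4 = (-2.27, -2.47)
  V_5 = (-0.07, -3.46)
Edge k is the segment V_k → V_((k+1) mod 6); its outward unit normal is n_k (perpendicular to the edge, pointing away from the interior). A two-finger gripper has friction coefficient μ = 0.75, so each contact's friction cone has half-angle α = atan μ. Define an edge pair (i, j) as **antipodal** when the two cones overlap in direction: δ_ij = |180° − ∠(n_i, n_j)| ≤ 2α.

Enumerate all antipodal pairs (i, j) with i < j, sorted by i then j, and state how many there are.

count = 8; pairs: (0,2), (0,3), (0,4), (1,3), (1,4), (1,5), (2,5), (3,5)

α = atan 0.75 = 36.87°;  2α = 73.74°
n_0 = (+0.7449, +0.6672)
n_1 = (-0.0983, +0.9952)
n_2 = (-0.9055, +0.4243)
n_3 = (-0.8880, -0.4598)
n_4 = (-0.4104, -0.9119)
n_5 = (+0.7403, -0.6723)
  (0,1): δ = 126.21°  ·
  (0,2): δ = 66.95°  ✓
  (0,3): δ = 14.48°  ✓
  (0,4): δ = 23.92°  ✓
  (0,5): δ = 95.91°  ·
  (1,2): δ = 120.75°  ·
  (1,3): δ = 68.27°  ✓
  (1,4): δ = 29.87°  ✓
  (1,5): δ = 42.11°  ✓
  (2,3): δ = 127.52°  ·
  (2,4): δ = 89.12°  ·
  (2,5): δ = 17.14°  ✓
  (3,4): δ = 141.60°  ·
  (3,5): δ = 69.62°  ✓
  (4,5): δ = 108.02°  ·
antipodal pairs: 8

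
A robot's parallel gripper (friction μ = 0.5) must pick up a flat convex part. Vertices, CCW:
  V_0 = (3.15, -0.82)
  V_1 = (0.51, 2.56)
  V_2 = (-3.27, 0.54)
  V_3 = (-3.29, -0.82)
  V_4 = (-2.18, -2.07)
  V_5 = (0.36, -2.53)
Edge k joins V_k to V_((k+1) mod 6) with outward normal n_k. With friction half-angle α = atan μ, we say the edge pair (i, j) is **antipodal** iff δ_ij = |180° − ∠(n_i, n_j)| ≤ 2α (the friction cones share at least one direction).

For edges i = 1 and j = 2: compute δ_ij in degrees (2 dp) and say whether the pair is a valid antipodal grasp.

α = atan 0.5 = 26.57°;  2α = 53.13°
edge 1: e_1 = (-3.78, -2.02);  n_1 = (-0.4713, +0.8820)
edge 2: e_2 = (-0.02, -1.36);  n_2 = (-0.9999, +0.0147)
∠(n_1, n_2) = 61.04°
δ = |180° − 61.04°| = 118.96°
118.96° > 2α = 53.13°  →  invalid

δ = 118.96°, invalid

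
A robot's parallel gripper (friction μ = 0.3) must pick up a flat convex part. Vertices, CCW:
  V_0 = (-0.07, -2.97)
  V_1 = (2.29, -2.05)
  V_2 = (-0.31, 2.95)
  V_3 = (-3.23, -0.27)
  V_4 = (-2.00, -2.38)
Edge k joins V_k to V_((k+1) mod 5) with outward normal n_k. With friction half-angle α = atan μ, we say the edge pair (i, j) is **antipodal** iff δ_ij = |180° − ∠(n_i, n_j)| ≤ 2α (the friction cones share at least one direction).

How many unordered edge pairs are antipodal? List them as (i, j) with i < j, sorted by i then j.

α = atan 0.3 = 16.70°;  2α = 33.40°
n_0 = (+0.3632, -0.9317)
n_1 = (+0.8872, +0.4614)
n_2 = (-0.7408, +0.6718)
n_3 = (-0.8639, -0.5036)
n_4 = (-0.2923, -0.9563)
  (0,1): δ = 83.82°  ·
  (0,2): δ = 26.50°  ✓
  (0,3): δ = 98.94°  ·
  (0,4): δ = 141.70°  ·
  (1,2): δ = 69.68°  ·
  (1,3): δ = 2.77°  ✓
  (1,4): δ = 45.53°  ·
  (2,3): δ = 107.56°  ·
  (2,4): δ = 64.80°  ·
  (3,4): δ = 137.24°  ·
antipodal pairs: 2

count = 2; pairs: (0,2), (1,3)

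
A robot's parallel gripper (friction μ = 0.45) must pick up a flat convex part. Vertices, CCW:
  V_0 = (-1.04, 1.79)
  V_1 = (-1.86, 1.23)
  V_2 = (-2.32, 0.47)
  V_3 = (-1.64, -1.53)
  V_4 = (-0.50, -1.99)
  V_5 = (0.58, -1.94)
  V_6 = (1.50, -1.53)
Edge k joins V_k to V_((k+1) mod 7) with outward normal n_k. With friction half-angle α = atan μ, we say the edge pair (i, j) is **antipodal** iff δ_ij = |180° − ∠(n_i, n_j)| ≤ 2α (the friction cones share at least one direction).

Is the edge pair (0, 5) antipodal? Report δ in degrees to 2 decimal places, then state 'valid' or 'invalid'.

α = atan 0.45 = 24.23°;  2α = 48.46°
edge 0: e_0 = (-0.82, -0.56);  n_0 = (-0.5640, +0.8258)
edge 5: e_5 = (+0.92, +0.41);  n_5 = (+0.4071, -0.9134)
∠(n_0, n_5) = 169.69°
δ = |180° − 169.69°| = 10.31°
10.31° ≤ 2α = 48.46°  →  valid

δ = 10.31°, valid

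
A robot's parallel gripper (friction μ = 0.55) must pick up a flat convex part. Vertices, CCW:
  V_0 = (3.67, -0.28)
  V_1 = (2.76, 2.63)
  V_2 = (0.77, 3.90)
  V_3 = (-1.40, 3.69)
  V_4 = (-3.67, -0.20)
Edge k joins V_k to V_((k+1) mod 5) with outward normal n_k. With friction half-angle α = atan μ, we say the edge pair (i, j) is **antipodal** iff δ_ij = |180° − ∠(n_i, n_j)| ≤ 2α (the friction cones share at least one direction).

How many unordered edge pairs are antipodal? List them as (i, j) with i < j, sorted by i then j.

α = atan 0.55 = 28.81°;  2α = 57.62°
n_0 = (+0.9544, +0.2985)
n_1 = (+0.5380, +0.8430)
n_2 = (-0.0963, +0.9954)
n_3 = (-0.8637, +0.5040)
n_4 = (-0.0109, -0.9999)
  (0,1): δ = 139.91°  ·
  (0,2): δ = 101.84°  ·
  (0,3): δ = 47.63°  ✓
  (0,4): δ = 72.01°  ·
  (1,2): δ = 141.93°  ·
  (1,3): δ = 87.72°  ·
  (1,4): δ = 31.92°  ✓
  (2,3): δ = 125.79°  ·
  (2,4): δ = 6.15°  ✓
  (3,4): δ = 60.36°  ·
antipodal pairs: 3

count = 3; pairs: (0,3), (1,4), (2,4)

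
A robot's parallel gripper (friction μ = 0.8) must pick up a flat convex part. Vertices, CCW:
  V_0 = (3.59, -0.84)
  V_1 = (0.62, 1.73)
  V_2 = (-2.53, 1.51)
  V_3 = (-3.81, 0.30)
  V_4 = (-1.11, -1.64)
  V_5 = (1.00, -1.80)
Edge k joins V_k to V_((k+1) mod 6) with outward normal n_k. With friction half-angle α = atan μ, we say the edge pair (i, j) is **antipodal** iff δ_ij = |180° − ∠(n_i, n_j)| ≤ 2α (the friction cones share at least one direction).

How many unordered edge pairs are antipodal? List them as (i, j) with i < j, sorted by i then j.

count = 8; pairs: (0,3), (0,4), (0,5), (1,3), (1,4), (1,5), (2,4), (2,5)

α = atan 0.8 = 38.66°;  2α = 77.32°
n_0 = (+0.6543, +0.7562)
n_1 = (-0.0697, +0.9976)
n_2 = (-0.6870, +0.7267)
n_3 = (-0.5835, -0.8121)
n_4 = (-0.0756, -0.9971)
n_5 = (+0.3476, -0.9377)
  (0,1): δ = 135.13°  ·
  (0,2): δ = 95.74°  ·
  (0,3): δ = 5.17°  ✓
  (0,4): δ = 36.53°  ✓
  (0,5): δ = 61.21°  ✓
  (1,2): δ = 140.61°  ·
  (1,3): δ = 39.69°  ✓
  (1,4): δ = 8.33°  ✓
  (1,5): δ = 16.34°  ✓
  (2,3): δ = 79.09°  ·
  (2,4): δ = 47.73°  ✓
  (2,5): δ = 23.05°  ✓
  (3,4): δ = 148.64°  ·
  (3,5): δ = 123.96°  ·
  (4,5): δ = 155.33°  ·
antipodal pairs: 8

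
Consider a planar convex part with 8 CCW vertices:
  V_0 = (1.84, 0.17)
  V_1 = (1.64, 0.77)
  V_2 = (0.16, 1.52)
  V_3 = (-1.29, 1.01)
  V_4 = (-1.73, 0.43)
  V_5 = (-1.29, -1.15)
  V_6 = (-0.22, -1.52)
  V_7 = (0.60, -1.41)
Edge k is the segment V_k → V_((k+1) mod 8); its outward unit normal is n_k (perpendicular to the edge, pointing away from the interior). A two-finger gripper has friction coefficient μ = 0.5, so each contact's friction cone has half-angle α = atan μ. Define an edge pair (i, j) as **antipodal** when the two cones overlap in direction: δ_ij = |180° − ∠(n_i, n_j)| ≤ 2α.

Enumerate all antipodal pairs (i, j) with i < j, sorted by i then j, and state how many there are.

α = atan 0.5 = 26.57°;  2α = 53.13°
n_0 = (+0.9487, +0.3162)
n_1 = (+0.4520, +0.8920)
n_2 = (-0.3318, +0.9434)
n_3 = (-0.7967, +0.6044)
n_4 = (-0.9633, -0.2683)
n_5 = (-0.3268, -0.9451)
n_6 = (+0.1330, -0.9911)
n_7 = (+0.7867, -0.6174)
  (0,1): δ = 135.31°  ·
  (0,2): δ = 89.06°  ·
  (0,3): δ = 55.62°  ·
  (0,4): δ = 2.87°  ✓
  (0,5): δ = 52.49°  ✓
  (0,6): δ = 79.21°  ·
  (0,7): δ = 123.44°  ·
  (1,2): δ = 133.75°  ·
  (1,3): δ = 100.31°  ·
  (1,4): δ = 47.56°  ✓
  (1,5): δ = 7.80°  ✓
  (1,6): δ = 34.51°  ✓
  (1,7): δ = 78.75°  ·
  (2,3): δ = 146.56°  ·
  (2,4): δ = 93.82°  ·
  (2,5): δ = 38.45°  ✓
  (2,6): δ = 11.74°  ✓
  (2,7): δ = 32.50°  ✓
  (3,4): δ = 127.25°  ·
  (3,5): δ = 71.89°  ·
  (3,6): δ = 45.17°  ✓
  (3,7): δ = 0.94°  ✓
  (4,5): δ = 124.64°  ·
  (4,6): δ = 97.92°  ·
  (4,7): δ = 53.69°  ·
  (5,6): δ = 153.28°  ·
  (5,7): δ = 109.05°  ·
  (6,7): δ = 135.77°  ·
antipodal pairs: 10

count = 10; pairs: (0,4), (0,5), (1,4), (1,5), (1,6), (2,5), (2,6), (2,7), (3,6), (3,7)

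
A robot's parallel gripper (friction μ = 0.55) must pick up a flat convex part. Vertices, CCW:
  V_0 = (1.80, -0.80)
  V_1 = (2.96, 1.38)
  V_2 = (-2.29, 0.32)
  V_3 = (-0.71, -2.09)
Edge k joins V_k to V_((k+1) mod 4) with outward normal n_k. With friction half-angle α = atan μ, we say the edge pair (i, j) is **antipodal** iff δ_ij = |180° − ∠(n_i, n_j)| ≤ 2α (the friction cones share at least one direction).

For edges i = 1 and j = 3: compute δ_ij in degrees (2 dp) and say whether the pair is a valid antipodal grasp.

δ = 15.79°, valid

α = atan 0.55 = 28.81°;  2α = 57.62°
edge 1: e_1 = (-5.25, -1.06);  n_1 = (-0.1979, +0.9802)
edge 3: e_3 = (+2.51, +1.29);  n_3 = (+0.4571, -0.8894)
∠(n_1, n_3) = 164.21°
δ = |180° − 164.21°| = 15.79°
15.79° ≤ 2α = 57.62°  →  valid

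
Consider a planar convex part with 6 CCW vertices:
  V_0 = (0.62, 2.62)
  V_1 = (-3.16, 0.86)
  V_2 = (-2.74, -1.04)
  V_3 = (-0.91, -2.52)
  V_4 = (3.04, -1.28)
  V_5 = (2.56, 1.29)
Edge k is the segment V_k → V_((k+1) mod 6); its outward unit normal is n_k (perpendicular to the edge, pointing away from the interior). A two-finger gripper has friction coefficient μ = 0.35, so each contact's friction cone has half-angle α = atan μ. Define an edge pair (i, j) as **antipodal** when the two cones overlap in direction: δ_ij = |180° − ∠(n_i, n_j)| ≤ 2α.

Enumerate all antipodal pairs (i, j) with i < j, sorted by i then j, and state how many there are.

α = atan 0.35 = 19.29°;  2α = 38.58°
n_0 = (-0.4221, +0.9066)
n_1 = (-0.9764, -0.2158)
n_2 = (-0.6288, -0.7775)
n_3 = (+0.2995, -0.9541)
n_4 = (+0.9830, +0.1836)
n_5 = (+0.5654, +0.8248)
  (0,1): δ = 102.50°  ·
  (0,2): δ = 63.93°  ·
  (0,3): δ = 7.54°  ✓
  (0,4): δ = 75.61°  ·
  (0,5): δ = 120.60°  ·
  (1,2): δ = 141.43°  ·
  (1,3): δ = 85.04°  ·
  (1,4): δ = 1.89°  ✓
  (1,5): δ = 43.10°  ·
  (2,3): δ = 123.61°  ·
  (2,4): δ = 40.46°  ·
  (2,5): δ = 4.53°  ✓
  (3,4): δ = 96.85°  ·
  (3,5): δ = 51.86°  ·
  (4,5): δ = 135.01°  ·
antipodal pairs: 3

count = 3; pairs: (0,3), (1,4), (2,5)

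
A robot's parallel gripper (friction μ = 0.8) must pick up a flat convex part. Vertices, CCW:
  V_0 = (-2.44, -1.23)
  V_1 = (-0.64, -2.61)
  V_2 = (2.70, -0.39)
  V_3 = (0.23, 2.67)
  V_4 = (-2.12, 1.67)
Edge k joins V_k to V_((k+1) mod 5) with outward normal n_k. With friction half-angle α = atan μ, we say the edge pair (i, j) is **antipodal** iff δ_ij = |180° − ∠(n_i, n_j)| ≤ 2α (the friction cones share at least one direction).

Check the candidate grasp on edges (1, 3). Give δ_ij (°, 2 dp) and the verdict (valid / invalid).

α = atan 0.8 = 38.66°;  2α = 77.32°
edge 1: e_1 = (+3.34, +2.22);  n_1 = (+0.5535, -0.8328)
edge 3: e_3 = (-2.35, -1.00);  n_3 = (-0.3916, +0.9202)
∠(n_1, n_3) = 169.44°
δ = |180° − 169.44°| = 10.56°
10.56° ≤ 2α = 77.32°  →  valid

δ = 10.56°, valid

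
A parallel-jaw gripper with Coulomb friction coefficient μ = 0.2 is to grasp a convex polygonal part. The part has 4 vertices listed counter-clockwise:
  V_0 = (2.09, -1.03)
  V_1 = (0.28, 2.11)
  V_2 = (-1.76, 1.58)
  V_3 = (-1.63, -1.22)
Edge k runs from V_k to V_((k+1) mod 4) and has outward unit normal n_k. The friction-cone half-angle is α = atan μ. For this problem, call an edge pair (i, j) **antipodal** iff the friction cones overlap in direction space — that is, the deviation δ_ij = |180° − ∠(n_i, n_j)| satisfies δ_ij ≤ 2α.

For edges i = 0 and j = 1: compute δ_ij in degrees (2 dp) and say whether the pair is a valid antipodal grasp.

δ = 105.40°, invalid

α = atan 0.2 = 11.31°;  2α = 22.62°
edge 0: e_0 = (-1.81, +3.14);  n_0 = (+0.8664, +0.4994)
edge 1: e_1 = (-2.04, -0.53);  n_1 = (-0.2515, +0.9679)
∠(n_0, n_1) = 74.60°
δ = |180° − 74.60°| = 105.40°
105.40° > 2α = 22.62°  →  invalid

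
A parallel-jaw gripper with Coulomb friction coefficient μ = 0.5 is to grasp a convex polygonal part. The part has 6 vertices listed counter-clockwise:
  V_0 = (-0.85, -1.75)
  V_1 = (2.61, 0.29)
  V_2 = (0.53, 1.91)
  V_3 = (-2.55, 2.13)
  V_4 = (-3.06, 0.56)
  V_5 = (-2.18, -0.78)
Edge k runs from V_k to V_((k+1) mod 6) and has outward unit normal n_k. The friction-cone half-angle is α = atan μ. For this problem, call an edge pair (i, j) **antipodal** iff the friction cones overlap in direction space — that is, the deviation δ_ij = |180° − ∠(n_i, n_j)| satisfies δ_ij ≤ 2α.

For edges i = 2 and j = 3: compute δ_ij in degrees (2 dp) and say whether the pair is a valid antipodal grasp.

δ = 103.91°, invalid

α = atan 0.5 = 26.57°;  2α = 53.13°
edge 2: e_2 = (-3.08, +0.22);  n_2 = (+0.0712, +0.9975)
edge 3: e_3 = (-0.51, -1.57);  n_3 = (-0.9511, +0.3089)
∠(n_2, n_3) = 76.09°
δ = |180° − 76.09°| = 103.91°
103.91° > 2α = 53.13°  →  invalid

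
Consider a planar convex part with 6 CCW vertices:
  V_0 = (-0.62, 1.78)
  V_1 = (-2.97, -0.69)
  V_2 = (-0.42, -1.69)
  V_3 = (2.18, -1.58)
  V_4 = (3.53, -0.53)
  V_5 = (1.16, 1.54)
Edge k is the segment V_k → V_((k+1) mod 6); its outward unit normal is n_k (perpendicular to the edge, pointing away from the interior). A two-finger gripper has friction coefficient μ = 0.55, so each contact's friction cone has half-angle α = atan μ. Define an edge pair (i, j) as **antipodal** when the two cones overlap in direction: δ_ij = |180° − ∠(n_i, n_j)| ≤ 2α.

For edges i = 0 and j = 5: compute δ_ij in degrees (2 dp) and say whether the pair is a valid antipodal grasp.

δ = 125.89°, invalid

α = atan 0.55 = 28.81°;  2α = 57.62°
edge 0: e_0 = (-2.35, -2.47);  n_0 = (-0.7245, +0.6893)
edge 5: e_5 = (-1.78, +0.24);  n_5 = (+0.1336, +0.9910)
∠(n_0, n_5) = 54.11°
δ = |180° − 54.11°| = 125.89°
125.89° > 2α = 57.62°  →  invalid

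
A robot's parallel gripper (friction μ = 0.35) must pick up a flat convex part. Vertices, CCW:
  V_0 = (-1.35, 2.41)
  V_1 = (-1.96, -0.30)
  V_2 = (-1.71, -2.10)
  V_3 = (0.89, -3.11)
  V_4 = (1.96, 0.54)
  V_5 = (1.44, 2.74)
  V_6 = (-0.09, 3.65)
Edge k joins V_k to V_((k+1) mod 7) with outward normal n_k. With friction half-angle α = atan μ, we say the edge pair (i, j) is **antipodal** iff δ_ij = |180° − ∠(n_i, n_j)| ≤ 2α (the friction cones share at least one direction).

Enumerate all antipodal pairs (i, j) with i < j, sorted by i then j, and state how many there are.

count = 6; pairs: (0,3), (0,4), (1,3), (1,4), (2,5), (3,6)

α = atan 0.35 = 19.29°;  2α = 38.58°
n_0 = (-0.9756, +0.2196)
n_1 = (-0.9905, -0.1376)
n_2 = (-0.3621, -0.9321)
n_3 = (+0.9596, -0.2813)
n_4 = (+0.9732, +0.2300)
n_5 = (+0.5112, +0.8595)
n_6 = (-0.7014, +0.7127)
  (0,1): δ = 159.41°  ·
  (0,2): δ = 98.54°  ·
  (0,3): δ = 3.65°  ✓
  (0,4): δ = 25.98°  ✓
  (0,5): δ = 71.94°  ·
  (0,6): δ = 147.23°  ·
  (1,2): δ = 119.14°  ·
  (1,3): δ = 24.25°  ✓
  (1,4): δ = 5.39°  ✓
  (1,5): δ = 51.35°  ·
  (1,6): δ = 126.63°  ·
  (2,3): δ = 85.11°  ·
  (2,4): δ = 55.47°  ·
  (2,5): δ = 9.51°  ✓
  (2,6): δ = 65.77°  ·
  (3,4): δ = 150.36°  ·
  (3,5): δ = 104.40°  ·
  (3,6): δ = 29.12°  ✓
  (4,5): δ = 134.04°  ·
  (4,6): δ = 58.76°  ·
  (5,6): δ = 104.72°  ·
antipodal pairs: 6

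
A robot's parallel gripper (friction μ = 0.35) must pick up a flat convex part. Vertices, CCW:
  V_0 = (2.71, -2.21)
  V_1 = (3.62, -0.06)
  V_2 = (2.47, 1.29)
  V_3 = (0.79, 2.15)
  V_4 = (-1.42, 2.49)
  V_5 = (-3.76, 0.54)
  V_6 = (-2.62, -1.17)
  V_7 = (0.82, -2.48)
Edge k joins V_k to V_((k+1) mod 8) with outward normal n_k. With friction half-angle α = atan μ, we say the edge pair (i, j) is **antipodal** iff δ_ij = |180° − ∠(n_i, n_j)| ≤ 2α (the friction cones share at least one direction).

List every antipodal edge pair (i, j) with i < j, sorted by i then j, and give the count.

count = 9; pairs: (0,4), (1,5), (1,6), (2,5), (2,6), (2,7), (3,6), (3,7), (4,7)

α = atan 0.35 = 19.29°;  2α = 38.58°
n_0 = (+0.9209, -0.3898)
n_1 = (+0.7612, +0.6485)
n_2 = (+0.4557, +0.8901)
n_3 = (+0.1521, +0.9884)
n_4 = (-0.6402, +0.7682)
n_5 = (-0.8321, -0.5547)
n_6 = (-0.3559, -0.9345)
n_7 = (+0.1414, -0.9899)
  (0,1): δ = 116.63°  ·
  (0,2): δ = 94.17°  ·
  (0,3): δ = 75.81°  ·
  (0,4): δ = 27.25°  ✓
  (0,5): δ = 56.63°  ·
  (0,6): δ = 92.09°  ·
  (0,7): δ = 121.07°  ·
  (1,2): δ = 157.53°  ·
  (1,3): δ = 139.17°  ·
  (1,4): δ = 90.62°  ·
  (1,5): δ = 6.74°  ✓
  (1,6): δ = 28.73°  ✓
  (1,7): δ = 57.70°  ·
  (2,3): δ = 161.64°  ·
  (2,4): δ = 113.09°  ·
  (2,5): δ = 29.20°  ✓
  (2,6): δ = 6.26°  ✓
  (2,7): δ = 35.24°  ✓
  (3,4): δ = 131.45°  ·
  (3,5): δ = 47.56°  ·
  (3,6): δ = 12.10°  ✓
  (3,7): δ = 16.88°  ✓
  (4,5): δ = 96.12°  ·
  (4,6): δ = 60.65°  ·
  (4,7): δ = 31.68°  ✓
  (5,6): δ = 144.54°  ·
  (5,7): δ = 115.56°  ·
  (6,7): δ = 151.02°  ·
antipodal pairs: 9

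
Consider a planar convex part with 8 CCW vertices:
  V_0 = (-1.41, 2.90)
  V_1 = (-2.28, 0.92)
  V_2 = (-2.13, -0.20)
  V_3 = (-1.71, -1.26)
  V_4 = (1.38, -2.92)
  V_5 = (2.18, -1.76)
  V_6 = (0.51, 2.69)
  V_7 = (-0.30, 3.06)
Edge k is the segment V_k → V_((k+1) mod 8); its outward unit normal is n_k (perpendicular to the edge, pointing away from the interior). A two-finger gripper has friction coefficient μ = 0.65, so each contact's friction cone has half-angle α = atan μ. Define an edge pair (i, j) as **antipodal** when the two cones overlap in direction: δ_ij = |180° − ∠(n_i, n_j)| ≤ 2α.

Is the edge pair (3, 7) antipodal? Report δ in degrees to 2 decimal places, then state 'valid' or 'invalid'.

δ = 36.45°, valid

α = atan 0.65 = 33.02°;  2α = 66.05°
edge 3: e_3 = (+3.09, -1.66);  n_3 = (-0.4732, -0.8809)
edge 7: e_7 = (-1.11, -0.16);  n_7 = (-0.1427, +0.9898)
∠(n_3, n_7) = 143.55°
δ = |180° − 143.55°| = 36.45°
36.45° ≤ 2α = 66.05°  →  valid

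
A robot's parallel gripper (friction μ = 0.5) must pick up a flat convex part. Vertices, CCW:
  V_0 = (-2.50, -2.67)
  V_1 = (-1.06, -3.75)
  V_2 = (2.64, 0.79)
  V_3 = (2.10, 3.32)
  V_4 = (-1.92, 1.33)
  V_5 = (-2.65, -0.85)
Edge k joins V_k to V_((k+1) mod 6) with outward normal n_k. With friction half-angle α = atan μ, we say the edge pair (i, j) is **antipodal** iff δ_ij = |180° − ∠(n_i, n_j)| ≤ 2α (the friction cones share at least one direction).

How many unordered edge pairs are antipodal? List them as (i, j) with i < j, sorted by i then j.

count = 6; pairs: (0,2), (1,3), (1,4), (1,5), (2,4), (2,5)

α = atan 0.5 = 26.57°;  2α = 53.13°
n_0 = (-0.6000, -0.8000)
n_1 = (+0.7752, -0.6317)
n_2 = (+0.9780, +0.2087)
n_3 = (-0.4436, +0.8962)
n_4 = (-0.9482, +0.3175)
n_5 = (-0.9966, -0.0821)
  (0,1): δ = 92.31°  ·
  (0,2): δ = 41.08°  ✓
  (0,3): δ = 63.21°  ·
  (0,4): δ = 108.36°  ·
  (0,5): δ = 131.58°  ·
  (1,2): δ = 128.77°  ·
  (1,3): δ = 24.48°  ✓
  (1,4): δ = 20.67°  ✓
  (1,5): δ = 43.89°  ✓
  (2,3): δ = 75.71°  ·
  (2,4): δ = 30.56°  ✓
  (2,5): δ = 7.34°  ✓
  (3,4): δ = 134.85°  ·
  (3,5): δ = 111.63°  ·
  (4,5): δ = 156.77°  ·
antipodal pairs: 6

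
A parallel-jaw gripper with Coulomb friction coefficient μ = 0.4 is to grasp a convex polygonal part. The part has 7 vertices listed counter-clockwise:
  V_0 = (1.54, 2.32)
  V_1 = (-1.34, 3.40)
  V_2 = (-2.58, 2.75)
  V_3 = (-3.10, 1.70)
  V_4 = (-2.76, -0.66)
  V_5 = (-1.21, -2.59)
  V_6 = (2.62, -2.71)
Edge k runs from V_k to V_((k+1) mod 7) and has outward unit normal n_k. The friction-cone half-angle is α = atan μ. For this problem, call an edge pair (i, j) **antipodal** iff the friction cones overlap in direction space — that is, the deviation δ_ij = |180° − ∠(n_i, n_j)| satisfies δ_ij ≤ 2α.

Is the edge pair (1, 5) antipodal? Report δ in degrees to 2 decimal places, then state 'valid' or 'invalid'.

α = atan 0.4 = 21.80°;  2α = 43.60°
edge 1: e_1 = (-1.24, -0.65);  n_1 = (-0.4643, +0.8857)
edge 5: e_5 = (+3.83, -0.12);  n_5 = (-0.0313, -0.9995)
∠(n_1, n_5) = 150.54°
δ = |180° − 150.54°| = 29.46°
29.46° ≤ 2α = 43.60°  →  valid

δ = 29.46°, valid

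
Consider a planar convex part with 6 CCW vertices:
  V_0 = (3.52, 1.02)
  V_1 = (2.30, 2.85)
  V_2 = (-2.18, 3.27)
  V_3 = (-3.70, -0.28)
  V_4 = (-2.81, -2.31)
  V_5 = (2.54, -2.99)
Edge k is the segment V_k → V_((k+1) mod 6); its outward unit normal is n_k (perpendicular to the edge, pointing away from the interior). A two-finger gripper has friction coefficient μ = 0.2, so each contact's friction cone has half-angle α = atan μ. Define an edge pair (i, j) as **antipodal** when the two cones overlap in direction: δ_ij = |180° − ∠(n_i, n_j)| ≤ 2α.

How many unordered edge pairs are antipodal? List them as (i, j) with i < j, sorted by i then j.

α = atan 0.2 = 11.31°;  2α = 22.62°
n_0 = (+0.8321, +0.5547)
n_1 = (+0.0933, +0.9956)
n_2 = (-0.9193, +0.3936)
n_3 = (-0.9158, -0.4015)
n_4 = (-0.1261, -0.9920)
n_5 = (+0.9714, -0.2374)
  (0,1): δ = 129.05°  ·
  (0,2): δ = 56.87°  ·
  (0,3): δ = 10.02°  ✓
  (0,4): δ = 49.07°  ·
  (0,5): δ = 132.58°  ·
  (1,2): δ = 107.82°  ·
  (1,3): δ = 60.97°  ·
  (1,4): δ = 1.89°  ✓
  (1,5): δ = 81.62°  ·
  (2,3): δ = 133.15°  ·
  (2,4): δ = 74.06°  ·
  (2,5): δ = 9.45°  ✓
  (3,4): δ = 120.92°  ·
  (3,5): δ = 37.41°  ·
  (4,5): δ = 96.49°  ·
antipodal pairs: 3

count = 3; pairs: (0,3), (1,4), (2,5)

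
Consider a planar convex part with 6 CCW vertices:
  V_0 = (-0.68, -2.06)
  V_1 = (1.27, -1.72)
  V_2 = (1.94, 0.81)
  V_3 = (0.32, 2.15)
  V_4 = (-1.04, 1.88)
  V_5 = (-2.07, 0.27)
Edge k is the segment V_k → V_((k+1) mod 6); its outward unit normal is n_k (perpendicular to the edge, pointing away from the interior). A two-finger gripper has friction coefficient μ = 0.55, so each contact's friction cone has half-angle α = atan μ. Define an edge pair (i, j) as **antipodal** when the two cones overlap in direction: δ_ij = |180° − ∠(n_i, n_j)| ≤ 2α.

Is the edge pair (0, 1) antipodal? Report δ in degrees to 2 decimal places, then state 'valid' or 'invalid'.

δ = 114.72°, invalid

α = atan 0.55 = 28.81°;  2α = 57.62°
edge 0: e_0 = (+1.95, +0.34);  n_0 = (+0.1718, -0.9851)
edge 1: e_1 = (+0.67, +2.53);  n_1 = (+0.9667, -0.2560)
∠(n_0, n_1) = 65.28°
δ = |180° − 65.28°| = 114.72°
114.72° > 2α = 57.62°  →  invalid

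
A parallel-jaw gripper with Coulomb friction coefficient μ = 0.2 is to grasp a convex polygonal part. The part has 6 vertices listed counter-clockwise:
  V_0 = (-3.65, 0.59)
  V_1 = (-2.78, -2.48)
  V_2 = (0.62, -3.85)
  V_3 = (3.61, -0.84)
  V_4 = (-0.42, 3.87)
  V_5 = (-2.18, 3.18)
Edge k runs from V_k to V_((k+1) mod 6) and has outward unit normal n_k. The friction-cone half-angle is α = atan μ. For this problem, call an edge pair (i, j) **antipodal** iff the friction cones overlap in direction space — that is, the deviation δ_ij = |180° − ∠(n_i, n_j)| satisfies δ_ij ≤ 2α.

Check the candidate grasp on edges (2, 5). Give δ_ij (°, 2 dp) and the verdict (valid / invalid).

α = atan 0.2 = 11.31°;  2α = 22.62°
edge 2: e_2 = (+2.99, +3.01);  n_2 = (+0.7095, -0.7047)
edge 5: e_5 = (-1.47, -2.59);  n_5 = (-0.8697, +0.4936)
∠(n_2, n_5) = 164.77°
δ = |180° − 164.77°| = 15.23°
15.23° ≤ 2α = 22.62°  →  valid

δ = 15.23°, valid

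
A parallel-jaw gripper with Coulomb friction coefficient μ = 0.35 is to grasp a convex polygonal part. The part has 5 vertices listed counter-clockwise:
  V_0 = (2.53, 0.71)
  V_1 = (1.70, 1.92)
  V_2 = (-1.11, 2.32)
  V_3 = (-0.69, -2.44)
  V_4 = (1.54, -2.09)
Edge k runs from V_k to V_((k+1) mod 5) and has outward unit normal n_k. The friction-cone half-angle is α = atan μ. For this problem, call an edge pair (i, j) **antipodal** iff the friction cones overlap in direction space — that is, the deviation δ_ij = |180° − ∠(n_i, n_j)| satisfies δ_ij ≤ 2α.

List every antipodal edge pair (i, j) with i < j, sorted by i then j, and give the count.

α = atan 0.35 = 19.29°;  2α = 38.58°
n_0 = (+0.8246, +0.5657)
n_1 = (+0.1409, +0.9900)
n_2 = (-0.9961, -0.0879)
n_3 = (+0.1551, -0.9879)
n_4 = (+0.9428, -0.3333)
  (0,1): δ = 132.55°  ·
  (0,2): δ = 29.41°  ✓
  (0,3): δ = 64.47°  ·
  (0,4): δ = 126.08°  ·
  (1,2): δ = 76.86°  ·
  (1,3): δ = 17.02°  ✓
  (1,4): δ = 78.63°  ·
  (2,3): δ = 86.12°  ·
  (2,4): δ = 24.51°  ✓
  (3,4): δ = 118.39°  ·
antipodal pairs: 3

count = 3; pairs: (0,2), (1,3), (2,4)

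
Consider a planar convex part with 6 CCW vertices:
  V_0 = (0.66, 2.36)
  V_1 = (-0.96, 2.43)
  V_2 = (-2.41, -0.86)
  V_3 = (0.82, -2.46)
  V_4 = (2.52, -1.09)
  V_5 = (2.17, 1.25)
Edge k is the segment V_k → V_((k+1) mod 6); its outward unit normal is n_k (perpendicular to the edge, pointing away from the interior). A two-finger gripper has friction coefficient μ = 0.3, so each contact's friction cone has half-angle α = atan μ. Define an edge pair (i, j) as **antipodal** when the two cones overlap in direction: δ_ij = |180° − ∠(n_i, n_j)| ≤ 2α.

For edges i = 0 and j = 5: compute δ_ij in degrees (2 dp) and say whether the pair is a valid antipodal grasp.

α = atan 0.3 = 16.70°;  2α = 33.40°
edge 0: e_0 = (-1.62, +0.07);  n_0 = (+0.0432, +0.9991)
edge 5: e_5 = (-1.51, +1.11);  n_5 = (+0.5923, +0.8057)
∠(n_0, n_5) = 33.85°
δ = |180° − 33.85°| = 146.15°
146.15° > 2α = 33.40°  →  invalid

δ = 146.15°, invalid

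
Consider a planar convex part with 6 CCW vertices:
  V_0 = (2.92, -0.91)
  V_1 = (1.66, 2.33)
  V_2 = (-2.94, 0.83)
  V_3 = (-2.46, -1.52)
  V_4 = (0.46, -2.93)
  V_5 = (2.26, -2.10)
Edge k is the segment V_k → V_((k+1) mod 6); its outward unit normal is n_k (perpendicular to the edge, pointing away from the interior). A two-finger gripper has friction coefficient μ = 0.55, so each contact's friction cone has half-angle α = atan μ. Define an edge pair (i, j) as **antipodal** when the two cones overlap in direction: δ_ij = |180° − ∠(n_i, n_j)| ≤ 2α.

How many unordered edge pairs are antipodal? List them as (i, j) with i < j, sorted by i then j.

count = 6; pairs: (0,2), (0,3), (1,3), (1,4), (1,5), (2,5)

α = atan 0.55 = 28.81°;  2α = 57.62°
n_0 = (+0.9320, +0.3624)
n_1 = (-0.3100, +0.9507)
n_2 = (-0.9798, -0.2001)
n_3 = (-0.4348, -0.9005)
n_4 = (+0.4187, -0.9081)
n_5 = (+0.8745, -0.4850)
  (0,1): δ = 93.19°  ·
  (0,2): δ = 9.71°  ✓
  (0,3): δ = 42.97°  ✓
  (0,4): δ = 93.50°  ·
  (0,5): δ = 129.74°  ·
  (1,2): δ = 96.52°  ·
  (1,3): δ = 43.84°  ✓
  (1,4): δ = 6.69°  ✓
  (1,5): δ = 42.93°  ✓
  (2,3): δ = 127.32°  ·
  (2,4): δ = 76.79°  ·
  (2,5): δ = 40.56°  ✓
  (3,4): δ = 129.47°  ·
  (3,5): δ = 93.24°  ·
  (4,5): δ = 143.77°  ·
antipodal pairs: 6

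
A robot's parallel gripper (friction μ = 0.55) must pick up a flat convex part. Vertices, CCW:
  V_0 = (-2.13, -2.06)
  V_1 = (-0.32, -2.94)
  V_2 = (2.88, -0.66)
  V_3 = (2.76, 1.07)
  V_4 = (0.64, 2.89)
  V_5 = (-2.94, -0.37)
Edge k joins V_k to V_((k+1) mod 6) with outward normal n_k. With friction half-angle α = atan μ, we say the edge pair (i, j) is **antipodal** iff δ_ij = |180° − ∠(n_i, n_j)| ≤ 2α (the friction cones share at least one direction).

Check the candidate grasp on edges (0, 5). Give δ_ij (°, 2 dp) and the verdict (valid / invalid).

δ = 141.54°, invalid

α = atan 0.55 = 28.81°;  2α = 57.62°
edge 0: e_0 = (+1.81, -0.88);  n_0 = (-0.4372, -0.8993)
edge 5: e_5 = (+0.81, -1.69);  n_5 = (-0.9018, -0.4322)
∠(n_0, n_5) = 38.46°
δ = |180° − 38.46°| = 141.54°
141.54° > 2α = 57.62°  →  invalid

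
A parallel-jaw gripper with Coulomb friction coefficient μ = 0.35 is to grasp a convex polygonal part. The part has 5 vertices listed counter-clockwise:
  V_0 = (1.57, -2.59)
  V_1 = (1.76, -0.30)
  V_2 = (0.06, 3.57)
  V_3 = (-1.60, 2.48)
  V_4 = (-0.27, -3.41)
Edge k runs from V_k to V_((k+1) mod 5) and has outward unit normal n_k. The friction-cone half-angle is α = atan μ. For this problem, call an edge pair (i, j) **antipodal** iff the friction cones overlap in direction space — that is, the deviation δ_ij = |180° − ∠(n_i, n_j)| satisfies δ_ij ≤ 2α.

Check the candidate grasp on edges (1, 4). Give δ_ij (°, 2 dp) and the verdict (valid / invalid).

α = atan 0.35 = 19.29°;  2α = 38.58°
edge 1: e_1 = (-1.70, +3.87);  n_1 = (+0.9156, +0.4022)
edge 4: e_4 = (+1.84, +0.82);  n_4 = (+0.4071, -0.9134)
∠(n_1, n_4) = 89.69°
δ = |180° − 89.69°| = 90.31°
90.31° > 2α = 38.58°  →  invalid

δ = 90.31°, invalid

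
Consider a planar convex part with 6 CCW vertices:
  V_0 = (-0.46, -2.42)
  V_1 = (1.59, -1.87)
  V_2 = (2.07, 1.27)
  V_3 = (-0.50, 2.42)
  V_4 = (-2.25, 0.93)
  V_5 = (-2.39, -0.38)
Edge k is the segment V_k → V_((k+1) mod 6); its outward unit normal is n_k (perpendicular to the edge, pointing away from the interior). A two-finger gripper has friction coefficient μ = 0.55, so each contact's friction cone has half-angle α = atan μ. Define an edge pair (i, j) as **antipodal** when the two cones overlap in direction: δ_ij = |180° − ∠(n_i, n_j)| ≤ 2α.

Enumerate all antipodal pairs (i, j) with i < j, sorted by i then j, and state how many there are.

α = atan 0.55 = 28.81°;  2α = 57.62°
n_0 = (+0.2591, -0.9658)
n_1 = (+0.9885, -0.1511)
n_2 = (+0.4084, +0.9128)
n_3 = (-0.6483, +0.7614)
n_4 = (-0.9943, +0.1063)
n_5 = (-0.7264, -0.6873)
  (0,1): δ = 113.71°  ·
  (0,2): δ = 39.13°  ✓
  (0,3): δ = 25.39°  ✓
  (0,4): δ = 68.88°  ·
  (0,5): δ = 118.39°  ·
  (1,2): δ = 105.42°  ·
  (1,3): δ = 40.90°  ✓
  (1,4): δ = 2.59°  ✓
  (1,5): δ = 52.10°  ✓
  (2,3): δ = 115.48°  ·
  (2,4): δ = 71.99°  ·
  (2,5): δ = 22.48°  ✓
  (3,4): δ = 136.51°  ·
  (3,5): δ = 87.00°  ·
  (4,5): δ = 130.49°  ·
antipodal pairs: 6

count = 6; pairs: (0,2), (0,3), (1,3), (1,4), (1,5), (2,5)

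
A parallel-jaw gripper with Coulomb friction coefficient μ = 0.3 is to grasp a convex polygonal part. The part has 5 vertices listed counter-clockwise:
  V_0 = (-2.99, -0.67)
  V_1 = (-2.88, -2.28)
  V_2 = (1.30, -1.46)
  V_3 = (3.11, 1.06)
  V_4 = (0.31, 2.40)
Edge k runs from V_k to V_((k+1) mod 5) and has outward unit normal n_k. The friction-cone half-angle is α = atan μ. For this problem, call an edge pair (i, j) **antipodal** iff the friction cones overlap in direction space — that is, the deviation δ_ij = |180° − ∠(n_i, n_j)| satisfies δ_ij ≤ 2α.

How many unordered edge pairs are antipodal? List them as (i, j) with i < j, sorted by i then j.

α = atan 0.3 = 16.70°;  2α = 33.40°
n_0 = (-0.9977, -0.0682)
n_1 = (+0.1925, -0.9813)
n_2 = (+0.8122, -0.5834)
n_3 = (+0.4317, +0.9020)
n_4 = (-0.6811, +0.7322)
  (0,1): δ = 82.81°  ·
  (0,2): δ = 39.60°  ·
  (0,3): δ = 60.52°  ·
  (0,4): δ = 129.02°  ·
  (1,2): δ = 136.79°  ·
  (1,3): δ = 36.67°  ·
  (1,4): δ = 31.83°  ✓
  (2,3): δ = 79.89°  ·
  (2,4): δ = 11.38°  ✓
  (3,4): δ = 111.49°  ·
antipodal pairs: 2

count = 2; pairs: (1,4), (2,4)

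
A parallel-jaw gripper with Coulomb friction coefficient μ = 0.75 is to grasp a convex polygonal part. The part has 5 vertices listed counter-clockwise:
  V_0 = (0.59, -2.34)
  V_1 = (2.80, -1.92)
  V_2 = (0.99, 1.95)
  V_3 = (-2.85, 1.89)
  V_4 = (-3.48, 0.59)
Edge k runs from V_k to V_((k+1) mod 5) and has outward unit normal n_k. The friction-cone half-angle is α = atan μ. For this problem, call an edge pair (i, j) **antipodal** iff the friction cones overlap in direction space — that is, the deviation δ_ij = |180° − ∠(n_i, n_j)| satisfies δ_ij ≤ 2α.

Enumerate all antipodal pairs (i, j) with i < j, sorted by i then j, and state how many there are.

α = atan 0.75 = 36.87°;  2α = 73.74°
n_0 = (+0.1867, -0.9824)
n_1 = (+0.9058, +0.4237)
n_2 = (-0.0156, +0.9999)
n_3 = (-0.8999, +0.4361)
n_4 = (-0.5843, -0.8116)
  (0,1): δ = 75.69°  ·
  (0,2): δ = 9.87°  ✓
  (0,3): δ = 53.38°  ✓
  (0,4): δ = 133.49°  ·
  (1,2): δ = 114.17°  ·
  (1,3): δ = 50.92°  ✓
  (1,4): δ = 29.18°  ✓
  (2,3): δ = 116.75°  ·
  (2,4): δ = 36.65°  ✓
  (3,4): δ = 99.89°  ·
antipodal pairs: 5

count = 5; pairs: (0,2), (0,3), (1,3), (1,4), (2,4)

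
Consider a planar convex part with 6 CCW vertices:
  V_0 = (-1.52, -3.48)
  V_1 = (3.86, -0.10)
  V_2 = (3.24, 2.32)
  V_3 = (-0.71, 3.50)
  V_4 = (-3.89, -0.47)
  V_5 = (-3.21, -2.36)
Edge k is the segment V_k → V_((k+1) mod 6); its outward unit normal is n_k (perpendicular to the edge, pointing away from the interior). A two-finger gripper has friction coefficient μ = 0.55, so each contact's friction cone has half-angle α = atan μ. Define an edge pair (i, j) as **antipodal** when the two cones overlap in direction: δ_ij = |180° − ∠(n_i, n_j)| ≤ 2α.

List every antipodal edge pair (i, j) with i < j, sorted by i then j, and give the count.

α = atan 0.55 = 28.81°;  2α = 57.62°
n_0 = (+0.5320, -0.8468)
n_1 = (+0.9687, +0.2482)
n_2 = (+0.2862, +0.9582)
n_3 = (-0.7805, +0.6252)
n_4 = (-0.9410, -0.3385)
n_5 = (-0.5524, -0.8336)
  (0,1): δ = 107.77°  ·
  (0,2): δ = 48.77°  ✓
  (0,3): δ = 19.17°  ✓
  (0,4): δ = 77.65°  ·
  (0,5): δ = 114.33°  ·
  (1,2): δ = 121.00°  ·
  (1,3): δ = 53.06°  ✓
  (1,4): δ = 5.42°  ✓
  (1,5): δ = 42.10°  ✓
  (2,3): δ = 112.06°  ·
  (2,4): δ = 53.58°  ✓
  (2,5): δ = 16.90°  ✓
  (3,4): δ = 121.52°  ·
  (3,5): δ = 84.84°  ·
  (4,5): δ = 143.32°  ·
antipodal pairs: 7

count = 7; pairs: (0,2), (0,3), (1,3), (1,4), (1,5), (2,4), (2,5)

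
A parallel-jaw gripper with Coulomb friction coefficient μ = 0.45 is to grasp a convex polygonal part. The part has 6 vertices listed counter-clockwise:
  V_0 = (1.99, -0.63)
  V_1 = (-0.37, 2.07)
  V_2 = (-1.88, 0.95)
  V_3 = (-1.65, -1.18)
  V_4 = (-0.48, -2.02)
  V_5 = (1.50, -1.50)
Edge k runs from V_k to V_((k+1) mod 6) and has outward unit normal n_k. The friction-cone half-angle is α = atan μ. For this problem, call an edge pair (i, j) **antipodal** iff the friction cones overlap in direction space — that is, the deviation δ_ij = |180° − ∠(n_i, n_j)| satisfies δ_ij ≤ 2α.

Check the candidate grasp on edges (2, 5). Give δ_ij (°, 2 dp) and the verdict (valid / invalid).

δ = 35.55°, valid

α = atan 0.45 = 24.23°;  2α = 48.46°
edge 2: e_2 = (+0.23, -2.13);  n_2 = (-0.9942, -0.1074)
edge 5: e_5 = (+0.49, +0.87);  n_5 = (+0.8713, -0.4907)
∠(n_2, n_5) = 144.45°
δ = |180° − 144.45°| = 35.55°
35.55° ≤ 2α = 48.46°  →  valid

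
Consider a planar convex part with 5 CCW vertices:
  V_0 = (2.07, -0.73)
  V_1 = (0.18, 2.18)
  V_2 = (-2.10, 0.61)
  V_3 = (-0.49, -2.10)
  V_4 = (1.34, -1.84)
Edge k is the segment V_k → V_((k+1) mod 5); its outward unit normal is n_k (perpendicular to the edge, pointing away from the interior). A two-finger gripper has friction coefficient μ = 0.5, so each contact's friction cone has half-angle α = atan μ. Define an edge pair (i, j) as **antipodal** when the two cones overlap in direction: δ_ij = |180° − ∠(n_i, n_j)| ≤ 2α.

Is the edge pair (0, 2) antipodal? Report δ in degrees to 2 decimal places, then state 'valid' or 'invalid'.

α = atan 0.5 = 26.57°;  2α = 53.13°
edge 0: e_0 = (-1.89, +2.91);  n_0 = (+0.8386, +0.5447)
edge 2: e_2 = (+1.61, -2.71);  n_2 = (-0.8597, -0.5108)
∠(n_0, n_2) = 177.71°
δ = |180° − 177.71°| = 2.29°
2.29° ≤ 2α = 53.13°  →  valid

δ = 2.29°, valid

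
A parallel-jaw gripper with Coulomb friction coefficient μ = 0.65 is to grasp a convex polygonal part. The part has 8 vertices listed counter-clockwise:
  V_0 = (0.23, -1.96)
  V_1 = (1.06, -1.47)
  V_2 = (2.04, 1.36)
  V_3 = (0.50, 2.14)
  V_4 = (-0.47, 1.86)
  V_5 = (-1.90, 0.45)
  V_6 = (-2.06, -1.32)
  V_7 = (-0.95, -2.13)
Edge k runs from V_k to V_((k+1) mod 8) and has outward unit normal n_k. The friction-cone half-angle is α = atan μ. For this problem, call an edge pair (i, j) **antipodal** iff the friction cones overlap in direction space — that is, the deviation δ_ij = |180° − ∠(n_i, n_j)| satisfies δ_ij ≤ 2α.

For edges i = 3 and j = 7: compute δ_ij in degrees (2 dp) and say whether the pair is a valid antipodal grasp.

α = atan 0.65 = 33.02°;  2α = 66.05°
edge 3: e_3 = (-0.97, -0.28);  n_3 = (-0.2773, +0.9608)
edge 7: e_7 = (+1.18, +0.17);  n_7 = (+0.1426, -0.9898)
∠(n_3, n_7) = 172.10°
δ = |180° − 172.10°| = 7.90°
7.90° ≤ 2α = 66.05°  →  valid

δ = 7.90°, valid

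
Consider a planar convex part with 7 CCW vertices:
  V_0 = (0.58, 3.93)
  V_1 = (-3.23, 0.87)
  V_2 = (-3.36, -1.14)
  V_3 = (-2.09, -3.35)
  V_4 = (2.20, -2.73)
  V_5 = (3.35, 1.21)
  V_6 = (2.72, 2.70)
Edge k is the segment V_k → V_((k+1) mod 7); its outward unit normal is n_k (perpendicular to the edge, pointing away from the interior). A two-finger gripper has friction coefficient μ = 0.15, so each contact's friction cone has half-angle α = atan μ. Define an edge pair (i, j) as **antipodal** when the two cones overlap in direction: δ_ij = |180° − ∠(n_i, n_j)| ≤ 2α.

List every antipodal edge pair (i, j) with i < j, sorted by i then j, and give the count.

α = atan 0.15 = 8.53°;  2α = 17.06°
n_0 = (-0.6262, +0.7797)
n_1 = (-0.9979, +0.0645)
n_2 = (-0.8670, -0.4982)
n_3 = (+0.1430, -0.9897)
n_4 = (+0.9599, -0.2802)
n_5 = (+0.9211, +0.3894)
n_6 = (+0.4983, +0.8670)
  (0,1): δ = 132.47°  ·
  (0,2): δ = 98.89°  ·
  (0,3): δ = 30.55°  ·
  (0,4): δ = 34.96°  ·
  (0,5): δ = 74.15°  ·
  (0,6): δ = 111.34°  ·
  (1,2): δ = 146.42°  ·
  (1,3): δ = 78.08°  ·
  (1,4): δ = 12.57°  ✓
  (1,5): δ = 26.62°  ·
  (1,6): δ = 63.81°  ·
  (2,3): δ = 111.66°  ·
  (2,4): δ = 46.16°  ·
  (2,5): δ = 6.96°  ✓
  (2,6): δ = 30.23°  ·
  (3,4): δ = 114.49°  ·
  (3,5): δ = 75.30°  ·
  (3,6): δ = 38.11°  ·
  (4,5): δ = 140.81°  ·
  (4,6): δ = 103.62°  ·
  (5,6): δ = 142.81°  ·
antipodal pairs: 2

count = 2; pairs: (1,4), (2,5)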